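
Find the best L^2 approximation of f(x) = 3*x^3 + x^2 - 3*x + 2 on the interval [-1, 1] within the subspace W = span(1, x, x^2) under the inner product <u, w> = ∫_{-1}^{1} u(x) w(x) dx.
g(x) = x^2 - 6*x/5 + 2

The best approximation g ∈ W is the orthogonal projection of f onto W. Writing g = a_0 + a_1 x + a_2 x^2, the coefficients solve the normal equations G · a = b where
  G_{ij} = <φ_i, φ_j> and b_i = <f, φ_i>, with φ_0 = 1, φ_1 = x, φ_2 = x^2.
G =
  [2, 0, 2/3]
  [0, 2/3, 0]
  [2/3, 0, 2/5],
b = (14/3, -4/5, 26/15).
Solving gives a_0 = 2, a_1 = -6/5, a_2 = 1, so
  g(x) = x^2 - 6*x/5 + 2.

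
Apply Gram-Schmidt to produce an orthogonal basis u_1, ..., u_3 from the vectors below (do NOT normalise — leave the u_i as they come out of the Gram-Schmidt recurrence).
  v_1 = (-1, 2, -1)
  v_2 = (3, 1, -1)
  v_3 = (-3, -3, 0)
Orthogonal basis:
  u_1 = (-1, 2, -1)
  u_2 = (3, 1, -1)
  u_3 = (-5/22, -10/11, -35/22)

Apply the Gram-Schmidt recurrence
  u_1 = v_1
  u_i = v_i − Σ_{j<i} ((v_i · u_j) / (u_j · u_j)) · u_j.

Step by step this gives:
  u_1 = (-1, 2, -1)
  u_2 = (3, 1, -1)
  u_3 = (-5/22, -10/11, -35/22)

Orthogonality check:
  u_2 · u_1 = 0 (should be 0)
  u_3 · u_1 = 0 (should be 0)
  u_3 · u_2 = 0 (should be 0)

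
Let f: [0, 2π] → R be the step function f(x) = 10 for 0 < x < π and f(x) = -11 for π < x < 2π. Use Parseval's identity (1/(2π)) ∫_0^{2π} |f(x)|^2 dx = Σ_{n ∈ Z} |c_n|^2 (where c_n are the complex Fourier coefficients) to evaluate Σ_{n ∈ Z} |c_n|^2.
Σ |c_n|^2 = 221/2

Parseval equates the L^2 energy of f (normalised by 1/(2π)) with the ℓ^2 sum of its Fourier coefficients: (1/(2π)) ∫_0^{2π} |f|^2 = Σ |c_n|^2.
Compute the left side: (1/(2π)) [∫_0^π 10^2 dx + ∫_π^{2π} (-11)^2 dx] = (1/(2π)) · (100π + 121π) = (100 + 121)/2 = 221/2.
So Σ_{n ∈ Z} |c_n|^2 = 221/2.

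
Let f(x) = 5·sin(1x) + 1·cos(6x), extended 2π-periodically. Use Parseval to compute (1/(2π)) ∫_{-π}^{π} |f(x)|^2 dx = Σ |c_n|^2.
Σ |c_n|^2 = 13

Expand |f|^2 and use orthogonality of {sin(nx), cos(mx)} on [-π, π]:
  ∫_{-π}^{π} sin(nx)^2 dx = π, ∫ cos(mx)^2 dx = π, and cross terms integrate to 0.
So ∫_{-π}^{π} f(x)^2 dx = 5^2 · π + 1^2 · π = (25 + 1)π.
Divide by 2π: (25 + 1)/2 = 13.
By Parseval, this equals Σ |c_n|^2.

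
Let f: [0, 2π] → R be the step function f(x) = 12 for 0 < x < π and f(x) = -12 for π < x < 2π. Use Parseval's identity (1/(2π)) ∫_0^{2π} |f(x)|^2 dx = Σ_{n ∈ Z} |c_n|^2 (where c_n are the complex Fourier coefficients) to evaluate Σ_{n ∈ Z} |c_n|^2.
Σ |c_n|^2 = 144

Parseval equates the L^2 energy of f (normalised by 1/(2π)) with the ℓ^2 sum of its Fourier coefficients: (1/(2π)) ∫_0^{2π} |f|^2 = Σ |c_n|^2.
Compute the left side: (1/(2π)) [∫_0^π 12^2 dx + ∫_π^{2π} (-12)^2 dx] = (1/(2π)) · (144π + 144π) = (144 + 144)/2 = 144.
So Σ_{n ∈ Z} |c_n|^2 = 144.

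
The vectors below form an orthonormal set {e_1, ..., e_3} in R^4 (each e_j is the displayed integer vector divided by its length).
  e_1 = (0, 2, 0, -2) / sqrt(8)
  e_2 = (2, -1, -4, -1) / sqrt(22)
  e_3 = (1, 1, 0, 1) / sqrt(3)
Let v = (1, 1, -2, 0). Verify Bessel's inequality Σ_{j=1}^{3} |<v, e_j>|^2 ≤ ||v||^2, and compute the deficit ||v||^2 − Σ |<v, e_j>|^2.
Σ |<v, e_j>|^2 = 182/33; ||v||^2 = 6; deficit = 16/33

Write each e_j = u_j / sqrt(<u_j, u_j>) where u_j is the displayed integer vector. Then <v, e_j> = <v, u_j> / sqrt(<u_j, u_j>), so |<v, e_j>|^2 = <v, u_j>^2 / <u_j, u_j>.
Coefficients: <v, e_1> = 2/sqrt(8), <v, e_2> = 9/sqrt(22), <v, e_3> = 2/sqrt(3).
Square and sum: Σ |<v, e_j>|^2 = 182/33.
Compute ||v||^2 = v·v = 6.
Deficit = 6 − 182/33 = 16/33 ≥ 0, confirming Bessel's inequality. (The deficit equals ||v − Σ <v,e_j> e_j||^2, the squared distance from v to span{e_j}.)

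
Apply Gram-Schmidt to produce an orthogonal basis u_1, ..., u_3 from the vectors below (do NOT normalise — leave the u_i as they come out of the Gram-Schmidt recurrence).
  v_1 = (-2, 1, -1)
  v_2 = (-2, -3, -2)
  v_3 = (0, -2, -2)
Orthogonal basis:
  u_1 = (-2, 1, -1)
  u_2 = (-1, -7/2, -3/2)
  u_3 = (20/31, 8/31, -32/31)

Apply the Gram-Schmidt recurrence
  u_1 = v_1
  u_i = v_i − Σ_{j<i} ((v_i · u_j) / (u_j · u_j)) · u_j.

Step by step this gives:
  u_1 = (-2, 1, -1)
  u_2 = (-1, -7/2, -3/2)
  u_3 = (20/31, 8/31, -32/31)

Orthogonality check:
  u_2 · u_1 = 0 (should be 0)
  u_3 · u_1 = 0 (should be 0)
  u_3 · u_2 = 0 (should be 0)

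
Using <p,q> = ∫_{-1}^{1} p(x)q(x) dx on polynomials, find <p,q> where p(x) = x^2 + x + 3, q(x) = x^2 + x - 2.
<p,q> = -154/15

Expand the product: p(x)·q(x) = x^4 + 2*x^3 + 2*x^2 + x - 6.
∫_{-1}^{1} of each monomial x^k gives [2/(k+1) if k even, 0 if k odd]. Integrating term-by-term (or equivalently evaluating the antiderivative F(x) = x^5/5 + x^4/2 + 2*x^3/3 + x^2/2 - 6*x at the endpoints):
  F(1) − F(−1) = -62/15 − (92/15) = -154/15.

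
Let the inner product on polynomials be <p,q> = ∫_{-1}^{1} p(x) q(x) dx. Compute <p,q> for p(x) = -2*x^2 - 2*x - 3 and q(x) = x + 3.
<p,q> = -70/3

Expand the product: p(x)·q(x) = -2*x^3 - 8*x^2 - 9*x - 9.
∫_{-1}^{1} of each monomial x^k gives [2/(k+1) if k even, 0 if k odd]. Integrating term-by-term (or equivalently evaluating the antiderivative F(x) = -x^4/2 - 8*x^3/3 - 9*x^2/2 - 9*x at the endpoints):
  F(1) − F(−1) = -50/3 − (20/3) = -70/3.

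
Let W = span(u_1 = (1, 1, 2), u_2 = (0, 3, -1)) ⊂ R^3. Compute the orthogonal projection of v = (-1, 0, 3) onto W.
proj_W(v) = (53/59, -16/59, 129/59)

Set up U = [u_1 | ... | u_2] ∈ R^(3×2). The projector onto W = col(U) is P = U (U^T U)^(-1) U^T.
Compute U^T U =
  [6, 1]
  [1, 10],
and U^T v = (5, -3).
Solve U^T U · c = U^T v for the coefficients: c = (53/59, -23/59). The projection is proj_W(v) = U c.
Check: (v - proj_W(v)) · u_1 = 0  (should be 0).
Check: (v - proj_W(v)) · u_2 = 0  (should be 0).
Result: proj_W(v) = (53/59, -16/59, 129/59).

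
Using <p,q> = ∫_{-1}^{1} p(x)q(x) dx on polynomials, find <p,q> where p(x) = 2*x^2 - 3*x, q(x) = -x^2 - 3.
<p,q> = -24/5

Expand the product: p(x)·q(x) = -2*x^4 + 3*x^3 - 6*x^2 + 9*x.
∫_{-1}^{1} of each monomial x^k gives [2/(k+1) if k even, 0 if k odd]. Integrating term-by-term (or equivalently evaluating the antiderivative F(x) = -2*x^5/5 + 3*x^4/4 - 2*x^3 + 9*x^2/2 at the endpoints):
  F(1) − F(−1) = 57/20 − (153/20) = -24/5.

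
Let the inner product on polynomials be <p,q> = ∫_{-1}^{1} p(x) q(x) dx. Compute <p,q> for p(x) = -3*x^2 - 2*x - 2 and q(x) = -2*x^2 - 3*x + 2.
<p,q> = -44/15

Expand the product: p(x)·q(x) = 6*x^4 + 13*x^3 + 4*x^2 + 2*x - 4.
∫_{-1}^{1} of each monomial x^k gives [2/(k+1) if k even, 0 if k odd]. Integrating term-by-term (or equivalently evaluating the antiderivative F(x) = 6*x^5/5 + 13*x^4/4 + 4*x^3/3 + x^2 - 4*x at the endpoints):
  F(1) − F(−1) = 167/60 − (343/60) = -44/15.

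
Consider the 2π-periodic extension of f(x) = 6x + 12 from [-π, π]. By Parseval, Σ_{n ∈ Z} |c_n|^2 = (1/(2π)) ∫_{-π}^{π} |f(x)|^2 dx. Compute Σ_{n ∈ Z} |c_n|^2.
Σ |c_n|^2 = 12π^2 + 144

Expand and integrate term by term over [-π, π]:
  ∫ (6x)^2 dx = 36·(2π^3/3); ∫ 2·6·(12)·x dx = 0 (odd integrand); ∫ 12^2 dx = 144·2π.
So (1/(2π)) ∫_{-π}^{π} (6x + 12)^2 dx = 36π^2/3 + 144 = 12π^2 + 144.
Parseval ⇒ Σ |c_n|^2 = 12π^2 + 144.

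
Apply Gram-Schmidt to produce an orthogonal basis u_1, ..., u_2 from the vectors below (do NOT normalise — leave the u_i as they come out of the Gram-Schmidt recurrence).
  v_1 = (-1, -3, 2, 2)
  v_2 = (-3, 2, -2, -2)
Orthogonal basis:
  u_1 = (-1, -3, 2, 2)
  u_2 = (-65/18, 1/6, -7/9, -7/9)

Apply the Gram-Schmidt recurrence
  u_1 = v_1
  u_i = v_i − Σ_{j<i} ((v_i · u_j) / (u_j · u_j)) · u_j.

Step by step this gives:
  u_1 = (-1, -3, 2, 2)
  u_2 = (-65/18, 1/6, -7/9, -7/9)

Orthogonality check:
  u_2 · u_1 = 0 (should be 0)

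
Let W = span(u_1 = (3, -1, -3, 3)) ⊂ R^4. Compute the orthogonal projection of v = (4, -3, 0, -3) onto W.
proj_W(v) = (9/14, -3/14, -9/14, 9/14)

Set up U = [u_1 | ... | u_1] ∈ R^(4×1). The projector onto W = col(U) is P = U (U^T U)^(-1) U^T.
Compute U^T U =
  [28],
and U^T v = (6).
Solve U^T U · c = U^T v for the coefficients: c = (3/14). The projection is proj_W(v) = U c.
Check: (v - proj_W(v)) · u_1 = 0  (should be 0).
Result: proj_W(v) = (9/14, -3/14, -9/14, 9/14).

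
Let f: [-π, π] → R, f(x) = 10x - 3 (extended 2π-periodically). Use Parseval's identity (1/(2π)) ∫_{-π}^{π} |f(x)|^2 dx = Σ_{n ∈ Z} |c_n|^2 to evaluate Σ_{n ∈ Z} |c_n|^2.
Σ |c_n|^2 = 100π^2/3 + 9

Expand and integrate term by term over [-π, π]:
  ∫ (10x)^2 dx = 100·(2π^3/3); ∫ 2·10·(-3)·x dx = 0 (odd integrand); ∫ (-3)^2 dx = 9·2π.
So (1/(2π)) ∫_{-π}^{π} (10x - 3)^2 dx = 100π^2/3 + 9 = 100π^2/3 + 9.
Parseval ⇒ Σ |c_n|^2 = 100π^2/3 + 9.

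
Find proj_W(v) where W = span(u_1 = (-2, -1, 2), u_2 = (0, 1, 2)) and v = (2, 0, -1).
proj_W(v) = (4/3, 2/3, -4/3)

Set up U = [u_1 | ... | u_2] ∈ R^(3×2). The projector onto W = col(U) is P = U (U^T U)^(-1) U^T.
Compute U^T U =
  [9, 3]
  [3, 5],
and U^T v = (-6, -2).
Solve U^T U · c = U^T v for the coefficients: c = (-2/3, 0). The projection is proj_W(v) = U c.
Check: (v - proj_W(v)) · u_1 = 0  (should be 0).
Check: (v - proj_W(v)) · u_2 = 0  (should be 0).
Result: proj_W(v) = (4/3, 2/3, -4/3).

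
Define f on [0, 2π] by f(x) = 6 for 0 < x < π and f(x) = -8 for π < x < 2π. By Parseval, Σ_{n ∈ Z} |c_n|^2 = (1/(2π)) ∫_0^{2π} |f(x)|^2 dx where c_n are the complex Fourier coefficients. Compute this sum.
Σ |c_n|^2 = 50

Parseval equates the L^2 energy of f (normalised by 1/(2π)) with the ℓ^2 sum of its Fourier coefficients: (1/(2π)) ∫_0^{2π} |f|^2 = Σ |c_n|^2.
Compute the left side: (1/(2π)) [∫_0^π 6^2 dx + ∫_π^{2π} (-8)^2 dx] = (1/(2π)) · (36π + 64π) = (36 + 64)/2 = 50.
So Σ_{n ∈ Z} |c_n|^2 = 50.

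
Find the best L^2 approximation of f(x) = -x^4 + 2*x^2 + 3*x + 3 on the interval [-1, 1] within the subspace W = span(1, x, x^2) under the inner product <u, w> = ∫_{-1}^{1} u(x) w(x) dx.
g(x) = 8*x^2/7 + 3*x + 108/35

The best approximation g ∈ W is the orthogonal projection of f onto W. Writing g = a_0 + a_1 x + a_2 x^2, the coefficients solve the normal equations G · a = b where
  G_{ij} = <φ_i, φ_j> and b_i = <f, φ_i>, with φ_0 = 1, φ_1 = x, φ_2 = x^2.
G =
  [2, 0, 2/3]
  [0, 2/3, 0]
  [2/3, 0, 2/5],
b = (104/15, 2, 88/35).
Solving gives a_0 = 108/35, a_1 = 3, a_2 = 8/7, so
  g(x) = 8*x^2/7 + 3*x + 108/35.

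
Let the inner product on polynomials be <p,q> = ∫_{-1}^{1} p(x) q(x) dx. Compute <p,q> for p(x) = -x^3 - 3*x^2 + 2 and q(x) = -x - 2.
<p,q> = -18/5

Expand the product: p(x)·q(x) = x^4 + 5*x^3 + 6*x^2 - 2*x - 4.
∫_{-1}^{1} of each monomial x^k gives [2/(k+1) if k even, 0 if k odd]. Integrating term-by-term (or equivalently evaluating the antiderivative F(x) = x^5/5 + 5*x^4/4 + 2*x^3 - x^2 - 4*x at the endpoints):
  F(1) − F(−1) = -31/20 − (41/20) = -18/5.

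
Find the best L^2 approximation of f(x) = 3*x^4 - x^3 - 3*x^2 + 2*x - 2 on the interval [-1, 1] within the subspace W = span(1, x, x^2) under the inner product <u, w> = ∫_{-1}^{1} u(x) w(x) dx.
g(x) = -3*x^2/7 + 7*x/5 - 79/35

The best approximation g ∈ W is the orthogonal projection of f onto W. Writing g = a_0 + a_1 x + a_2 x^2, the coefficients solve the normal equations G · a = b where
  G_{ij} = <φ_i, φ_j> and b_i = <f, φ_i>, with φ_0 = 1, φ_1 = x, φ_2 = x^2.
G =
  [2, 0, 2/3]
  [0, 2/3, 0]
  [2/3, 0, 2/5],
b = (-24/5, 14/15, -176/105).
Solving gives a_0 = -79/35, a_1 = 7/5, a_2 = -3/7, so
  g(x) = -3*x^2/7 + 7*x/5 - 79/35.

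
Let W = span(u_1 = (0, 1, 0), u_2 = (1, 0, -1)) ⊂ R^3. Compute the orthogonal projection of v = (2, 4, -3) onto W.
proj_W(v) = (5/2, 4, -5/2)

Set up U = [u_1 | ... | u_2] ∈ R^(3×2). The projector onto W = col(U) is P = U (U^T U)^(-1) U^T.
Compute U^T U =
  [1, 0]
  [0, 2],
and U^T v = (4, 5).
Solve U^T U · c = U^T v for the coefficients: c = (4, 5/2). The projection is proj_W(v) = U c.
Check: (v - proj_W(v)) · u_1 = 0  (should be 0).
Check: (v - proj_W(v)) · u_2 = 0  (should be 0).
Result: proj_W(v) = (5/2, 4, -5/2).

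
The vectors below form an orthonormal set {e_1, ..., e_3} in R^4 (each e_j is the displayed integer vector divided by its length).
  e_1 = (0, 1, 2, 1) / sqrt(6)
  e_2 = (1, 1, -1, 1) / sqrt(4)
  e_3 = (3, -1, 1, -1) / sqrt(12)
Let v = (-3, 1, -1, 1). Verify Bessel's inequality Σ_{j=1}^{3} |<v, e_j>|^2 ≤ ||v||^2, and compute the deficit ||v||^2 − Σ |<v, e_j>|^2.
Σ |<v, e_j>|^2 = 12; ||v||^2 = 12; deficit = 0

Write each e_j = u_j / sqrt(<u_j, u_j>) where u_j is the displayed integer vector. Then <v, e_j> = <v, u_j> / sqrt(<u_j, u_j>), so |<v, e_j>|^2 = <v, u_j>^2 / <u_j, u_j>.
Coefficients: <v, e_1> = 0/sqrt(6), <v, e_2> = 0/sqrt(4), <v, e_3> = -12/sqrt(12).
Square and sum: Σ |<v, e_j>|^2 = 12.
Compute ||v||^2 = v·v = 12.
Deficit = 12 − 12 = 0 ≥ 0, confirming Bessel's inequality. (The deficit equals ||v − Σ <v,e_j> e_j||^2, the squared distance from v to span{e_j}.)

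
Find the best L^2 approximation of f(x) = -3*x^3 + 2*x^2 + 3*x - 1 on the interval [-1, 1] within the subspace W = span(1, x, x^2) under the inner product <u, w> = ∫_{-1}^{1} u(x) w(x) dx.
g(x) = 2*x^2 + 6*x/5 - 1

The best approximation g ∈ W is the orthogonal projection of f onto W. Writing g = a_0 + a_1 x + a_2 x^2, the coefficients solve the normal equations G · a = b where
  G_{ij} = <φ_i, φ_j> and b_i = <f, φ_i>, with φ_0 = 1, φ_1 = x, φ_2 = x^2.
G =
  [2, 0, 2/3]
  [0, 2/3, 0]
  [2/3, 0, 2/5],
b = (-2/3, 4/5, 2/15).
Solving gives a_0 = -1, a_1 = 6/5, a_2 = 2, so
  g(x) = 2*x^2 + 6*x/5 - 1.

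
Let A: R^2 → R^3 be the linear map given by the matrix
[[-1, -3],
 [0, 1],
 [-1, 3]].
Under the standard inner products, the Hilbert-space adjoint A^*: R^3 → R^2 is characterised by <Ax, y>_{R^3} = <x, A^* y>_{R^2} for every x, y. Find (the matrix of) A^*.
A^* = A^T =
[[-1, 0, -1],
 [-3, 1, 3]]

For real matrices with standard dot products, the defining identity <Ax, y> = <x, A^* y> gives (Ax)^T y = x^T (A^*) y, i.e. x^T A^T y = x^T (A^*) y. Since this holds for all x, y, we must have A^* = A^T. Therefore
A^* =
[[-1, 0, -1],
 [-3, 1, 3]].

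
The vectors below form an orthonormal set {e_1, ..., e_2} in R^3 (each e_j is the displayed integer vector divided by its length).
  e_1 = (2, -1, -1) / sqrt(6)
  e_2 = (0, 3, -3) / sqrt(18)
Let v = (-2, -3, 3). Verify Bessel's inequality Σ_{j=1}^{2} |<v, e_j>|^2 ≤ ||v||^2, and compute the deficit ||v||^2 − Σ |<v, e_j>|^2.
Σ |<v, e_j>|^2 = 62/3; ||v||^2 = 22; deficit = 4/3

Write each e_j = u_j / sqrt(<u_j, u_j>) where u_j is the displayed integer vector. Then <v, e_j> = <v, u_j> / sqrt(<u_j, u_j>), so |<v, e_j>|^2 = <v, u_j>^2 / <u_j, u_j>.
Coefficients: <v, e_1> = -4/sqrt(6), <v, e_2> = -18/sqrt(18).
Square and sum: Σ |<v, e_j>|^2 = 62/3.
Compute ||v||^2 = v·v = 22.
Deficit = 22 − 62/3 = 4/3 ≥ 0, confirming Bessel's inequality. (The deficit equals ||v − Σ <v,e_j> e_j||^2, the squared distance from v to span{e_j}.)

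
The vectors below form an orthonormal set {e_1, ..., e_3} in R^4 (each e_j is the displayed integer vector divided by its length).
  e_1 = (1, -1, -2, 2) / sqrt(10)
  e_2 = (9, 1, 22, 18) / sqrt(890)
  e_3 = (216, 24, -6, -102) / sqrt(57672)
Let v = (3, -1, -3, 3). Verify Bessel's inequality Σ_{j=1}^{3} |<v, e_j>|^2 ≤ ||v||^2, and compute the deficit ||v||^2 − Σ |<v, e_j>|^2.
Σ |<v, e_j>|^2 = 250/9; ||v||^2 = 28; deficit = 2/9

Write each e_j = u_j / sqrt(<u_j, u_j>) where u_j is the displayed integer vector. Then <v, e_j> = <v, u_j> / sqrt(<u_j, u_j>), so |<v, e_j>|^2 = <v, u_j>^2 / <u_j, u_j>.
Coefficients: <v, e_1> = 16/sqrt(10), <v, e_2> = 14/sqrt(890), <v, e_3> = 336/sqrt(57672).
Square and sum: Σ |<v, e_j>|^2 = 250/9.
Compute ||v||^2 = v·v = 28.
Deficit = 28 − 250/9 = 2/9 ≥ 0, confirming Bessel's inequality. (The deficit equals ||v − Σ <v,e_j> e_j||^2, the squared distance from v to span{e_j}.)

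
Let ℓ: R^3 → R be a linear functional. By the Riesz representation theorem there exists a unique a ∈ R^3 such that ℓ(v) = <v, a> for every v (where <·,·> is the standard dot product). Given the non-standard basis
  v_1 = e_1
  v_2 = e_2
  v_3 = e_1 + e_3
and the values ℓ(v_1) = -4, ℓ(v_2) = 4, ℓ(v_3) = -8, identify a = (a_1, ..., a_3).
a = (-4, 4, -4)

Write a = (a_1, ..., a_3) in the standard basis. For each basis vector v_i, ℓ(v_i) = <v_i, a> is a linear equation in the a_j's. Collect the n equations into a matrix system V a = ℓ, where row i of V is v_i (expressed in the standard basis). Since V is invertible (lower-triangular with 1s on the diagonal, up to permutation), solve by back-substitution:
  V =
[[1, 0, 0],
 [0, 1, 0],
 [1, 0, 1]]
  V a = (-4, 4, -8)
Solving gives a = (-4, 4, -4).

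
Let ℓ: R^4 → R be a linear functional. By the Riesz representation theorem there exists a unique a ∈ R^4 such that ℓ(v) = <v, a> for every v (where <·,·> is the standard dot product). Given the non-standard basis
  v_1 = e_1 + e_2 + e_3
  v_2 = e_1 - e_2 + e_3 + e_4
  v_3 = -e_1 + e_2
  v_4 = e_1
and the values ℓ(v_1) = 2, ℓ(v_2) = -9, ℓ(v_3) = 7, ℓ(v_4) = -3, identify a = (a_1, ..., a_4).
a = (-3, 4, 1, -3)

Write a = (a_1, ..., a_4) in the standard basis. For each basis vector v_i, ℓ(v_i) = <v_i, a> is a linear equation in the a_j's. Collect the n equations into a matrix system V a = ℓ, where row i of V is v_i (expressed in the standard basis). Since V is invertible (lower-triangular with 1s on the diagonal, up to permutation), solve by back-substitution:
  V =
[[1, 1, 1, 0],
 [1, -1, 1, 1],
 [-1, 1, 0, 0],
 [1, 0, 0, 0]]
  V a = (2, -9, 7, -3)
Solving gives a = (-3, 4, 1, -3).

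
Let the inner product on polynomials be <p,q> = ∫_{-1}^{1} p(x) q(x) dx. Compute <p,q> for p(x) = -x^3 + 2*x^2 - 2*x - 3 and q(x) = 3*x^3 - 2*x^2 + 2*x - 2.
<p,q> = 526/105

Expand the product: p(x)·q(x) = -3*x^6 + 8*x^5 - 12*x^4 + x^3 - 2*x^2 - 2*x + 6.
∫_{-1}^{1} of each monomial x^k gives [2/(k+1) if k even, 0 if k odd]. Integrating term-by-term (or equivalently evaluating the antiderivative F(x) = -3*x^7/7 + 4*x^6/3 - 12*x^5/5 + x^4/4 - 2*x^3/3 - x^2 + 6*x at the endpoints):
  F(1) − F(−1) = 1297/420 − (-269/140) = 526/105.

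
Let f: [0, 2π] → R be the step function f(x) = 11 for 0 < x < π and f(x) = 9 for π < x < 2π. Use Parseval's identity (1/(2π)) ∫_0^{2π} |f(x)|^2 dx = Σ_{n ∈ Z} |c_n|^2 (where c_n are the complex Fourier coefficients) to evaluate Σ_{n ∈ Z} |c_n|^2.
Σ |c_n|^2 = 101

Parseval equates the L^2 energy of f (normalised by 1/(2π)) with the ℓ^2 sum of its Fourier coefficients: (1/(2π)) ∫_0^{2π} |f|^2 = Σ |c_n|^2.
Compute the left side: (1/(2π)) [∫_0^π 11^2 dx + ∫_π^{2π} 9^2 dx] = (1/(2π)) · (121π + 81π) = (121 + 81)/2 = 101.
So Σ_{n ∈ Z} |c_n|^2 = 101.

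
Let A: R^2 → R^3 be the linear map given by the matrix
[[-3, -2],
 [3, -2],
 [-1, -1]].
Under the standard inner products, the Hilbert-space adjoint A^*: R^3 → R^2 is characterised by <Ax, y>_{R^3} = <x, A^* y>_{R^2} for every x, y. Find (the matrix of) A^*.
A^* = A^T =
[[-3, 3, -1],
 [-2, -2, -1]]

For real matrices with standard dot products, the defining identity <Ax, y> = <x, A^* y> gives (Ax)^T y = x^T (A^*) y, i.e. x^T A^T y = x^T (A^*) y. Since this holds for all x, y, we must have A^* = A^T. Therefore
A^* =
[[-3, 3, -1],
 [-2, -2, -1]].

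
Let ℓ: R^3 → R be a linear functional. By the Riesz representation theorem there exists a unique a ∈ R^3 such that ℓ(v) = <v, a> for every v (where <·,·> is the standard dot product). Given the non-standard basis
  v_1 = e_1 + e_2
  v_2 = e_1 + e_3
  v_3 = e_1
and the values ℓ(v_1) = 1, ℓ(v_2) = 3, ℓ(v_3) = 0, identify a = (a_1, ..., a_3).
a = (0, 1, 3)

Write a = (a_1, ..., a_3) in the standard basis. For each basis vector v_i, ℓ(v_i) = <v_i, a> is a linear equation in the a_j's. Collect the n equations into a matrix system V a = ℓ, where row i of V is v_i (expressed in the standard basis). Since V is invertible (lower-triangular with 1s on the diagonal, up to permutation), solve by back-substitution:
  V =
[[1, 1, 0],
 [1, 0, 1],
 [1, 0, 0]]
  V a = (1, 3, 0)
Solving gives a = (0, 1, 3).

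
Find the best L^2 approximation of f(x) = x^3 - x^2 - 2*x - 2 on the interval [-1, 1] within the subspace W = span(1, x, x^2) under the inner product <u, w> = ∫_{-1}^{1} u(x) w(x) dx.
g(x) = -x^2 - 7*x/5 - 2

The best approximation g ∈ W is the orthogonal projection of f onto W. Writing g = a_0 + a_1 x + a_2 x^2, the coefficients solve the normal equations G · a = b where
  G_{ij} = <φ_i, φ_j> and b_i = <f, φ_i>, with φ_0 = 1, φ_1 = x, φ_2 = x^2.
G =
  [2, 0, 2/3]
  [0, 2/3, 0]
  [2/3, 0, 2/5],
b = (-14/3, -14/15, -26/15).
Solving gives a_0 = -2, a_1 = -7/5, a_2 = -1, so
  g(x) = -x^2 - 7*x/5 - 2.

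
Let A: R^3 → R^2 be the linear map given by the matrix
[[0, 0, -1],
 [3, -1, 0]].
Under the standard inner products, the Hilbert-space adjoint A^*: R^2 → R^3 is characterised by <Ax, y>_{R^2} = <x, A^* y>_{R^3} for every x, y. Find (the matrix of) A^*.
A^* = A^T =
[[0, 3],
 [0, -1],
 [-1, 0]]

For real matrices with standard dot products, the defining identity <Ax, y> = <x, A^* y> gives (Ax)^T y = x^T (A^*) y, i.e. x^T A^T y = x^T (A^*) y. Since this holds for all x, y, we must have A^* = A^T. Therefore
A^* =
[[0, 3],
 [0, -1],
 [-1, 0]].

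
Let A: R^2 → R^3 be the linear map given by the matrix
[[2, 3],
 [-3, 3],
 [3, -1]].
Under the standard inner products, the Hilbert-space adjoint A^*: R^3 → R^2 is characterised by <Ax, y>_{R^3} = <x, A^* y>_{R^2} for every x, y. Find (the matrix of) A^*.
A^* = A^T =
[[2, -3, 3],
 [3, 3, -1]]

For real matrices with standard dot products, the defining identity <Ax, y> = <x, A^* y> gives (Ax)^T y = x^T (A^*) y, i.e. x^T A^T y = x^T (A^*) y. Since this holds for all x, y, we must have A^* = A^T. Therefore
A^* =
[[2, -3, 3],
 [3, 3, -1]].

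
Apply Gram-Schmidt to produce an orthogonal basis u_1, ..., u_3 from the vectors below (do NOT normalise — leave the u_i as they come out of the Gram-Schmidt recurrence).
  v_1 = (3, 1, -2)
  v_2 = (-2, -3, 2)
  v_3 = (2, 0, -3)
Orthogonal basis:
  u_1 = (3, 1, -2)
  u_2 = (11/14, -29/14, 1/7)
  u_3 = (-52/69, -26/69, -91/69)

Apply the Gram-Schmidt recurrence
  u_1 = v_1
  u_i = v_i − Σ_{j<i} ((v_i · u_j) / (u_j · u_j)) · u_j.

Step by step this gives:
  u_1 = (3, 1, -2)
  u_2 = (11/14, -29/14, 1/7)
  u_3 = (-52/69, -26/69, -91/69)

Orthogonality check:
  u_2 · u_1 = 0 (should be 0)
  u_3 · u_1 = 0 (should be 0)
  u_3 · u_2 = 0 (should be 0)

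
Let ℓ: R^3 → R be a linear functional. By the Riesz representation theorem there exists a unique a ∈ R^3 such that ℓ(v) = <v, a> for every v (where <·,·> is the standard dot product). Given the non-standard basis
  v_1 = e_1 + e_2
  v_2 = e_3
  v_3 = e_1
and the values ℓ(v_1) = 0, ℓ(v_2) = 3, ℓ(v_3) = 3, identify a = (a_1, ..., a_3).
a = (3, -3, 3)

Write a = (a_1, ..., a_3) in the standard basis. For each basis vector v_i, ℓ(v_i) = <v_i, a> is a linear equation in the a_j's. Collect the n equations into a matrix system V a = ℓ, where row i of V is v_i (expressed in the standard basis). Since V is invertible (lower-triangular with 1s on the diagonal, up to permutation), solve by back-substitution:
  V =
[[1, 1, 0],
 [0, 0, 1],
 [1, 0, 0]]
  V a = (0, 3, 3)
Solving gives a = (3, -3, 3).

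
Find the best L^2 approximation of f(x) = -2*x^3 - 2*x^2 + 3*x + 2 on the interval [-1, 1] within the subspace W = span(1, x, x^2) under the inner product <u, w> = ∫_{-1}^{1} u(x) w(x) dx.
g(x) = -2*x^2 + 9*x/5 + 2

The best approximation g ∈ W is the orthogonal projection of f onto W. Writing g = a_0 + a_1 x + a_2 x^2, the coefficients solve the normal equations G · a = b where
  G_{ij} = <φ_i, φ_j> and b_i = <f, φ_i>, with φ_0 = 1, φ_1 = x, φ_2 = x^2.
G =
  [2, 0, 2/3]
  [0, 2/3, 0]
  [2/3, 0, 2/5],
b = (8/3, 6/5, 8/15).
Solving gives a_0 = 2, a_1 = 9/5, a_2 = -2, so
  g(x) = -2*x^2 + 9*x/5 + 2.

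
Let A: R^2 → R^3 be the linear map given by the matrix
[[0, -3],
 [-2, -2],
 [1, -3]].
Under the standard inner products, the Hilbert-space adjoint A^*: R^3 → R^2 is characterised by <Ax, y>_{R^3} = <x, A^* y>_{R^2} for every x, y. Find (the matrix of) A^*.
A^* = A^T =
[[0, -2, 1],
 [-3, -2, -3]]

For real matrices with standard dot products, the defining identity <Ax, y> = <x, A^* y> gives (Ax)^T y = x^T (A^*) y, i.e. x^T A^T y = x^T (A^*) y. Since this holds for all x, y, we must have A^* = A^T. Therefore
A^* =
[[0, -2, 1],
 [-3, -2, -3]].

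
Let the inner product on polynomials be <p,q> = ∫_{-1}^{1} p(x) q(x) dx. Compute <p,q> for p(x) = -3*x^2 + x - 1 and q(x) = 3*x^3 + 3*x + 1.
<p,q> = -4/5

Expand the product: p(x)·q(x) = -9*x^5 + 3*x^4 - 12*x^3 - 2*x - 1.
∫_{-1}^{1} of each monomial x^k gives [2/(k+1) if k even, 0 if k odd]. Integrating term-by-term (or equivalently evaluating the antiderivative F(x) = -3*x^6/2 + 3*x^5/5 - 3*x^4 - x^2 - x at the endpoints):
  F(1) − F(−1) = -59/10 − (-51/10) = -4/5.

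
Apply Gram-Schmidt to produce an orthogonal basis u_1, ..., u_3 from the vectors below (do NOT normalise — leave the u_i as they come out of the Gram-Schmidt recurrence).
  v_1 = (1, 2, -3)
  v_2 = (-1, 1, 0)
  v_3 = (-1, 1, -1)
Orthogonal basis:
  u_1 = (1, 2, -3)
  u_2 = (-15/14, 6/7, 3/14)
  u_3 = (-1/3, -1/3, -1/3)

Apply the Gram-Schmidt recurrence
  u_1 = v_1
  u_i = v_i − Σ_{j<i} ((v_i · u_j) / (u_j · u_j)) · u_j.

Step by step this gives:
  u_1 = (1, 2, -3)
  u_2 = (-15/14, 6/7, 3/14)
  u_3 = (-1/3, -1/3, -1/3)

Orthogonality check:
  u_2 · u_1 = 0 (should be 0)
  u_3 · u_1 = 0 (should be 0)
  u_3 · u_2 = 0 (should be 0)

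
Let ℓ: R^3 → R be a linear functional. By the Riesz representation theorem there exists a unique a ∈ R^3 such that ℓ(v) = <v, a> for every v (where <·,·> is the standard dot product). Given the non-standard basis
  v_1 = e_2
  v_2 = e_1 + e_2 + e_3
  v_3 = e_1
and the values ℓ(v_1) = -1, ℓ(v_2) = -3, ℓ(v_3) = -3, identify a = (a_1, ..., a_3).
a = (-3, -1, 1)

Write a = (a_1, ..., a_3) in the standard basis. For each basis vector v_i, ℓ(v_i) = <v_i, a> is a linear equation in the a_j's. Collect the n equations into a matrix system V a = ℓ, where row i of V is v_i (expressed in the standard basis). Since V is invertible (lower-triangular with 1s on the diagonal, up to permutation), solve by back-substitution:
  V =
[[0, 1, 0],
 [1, 1, 1],
 [1, 0, 0]]
  V a = (-1, -3, -3)
Solving gives a = (-3, -1, 1).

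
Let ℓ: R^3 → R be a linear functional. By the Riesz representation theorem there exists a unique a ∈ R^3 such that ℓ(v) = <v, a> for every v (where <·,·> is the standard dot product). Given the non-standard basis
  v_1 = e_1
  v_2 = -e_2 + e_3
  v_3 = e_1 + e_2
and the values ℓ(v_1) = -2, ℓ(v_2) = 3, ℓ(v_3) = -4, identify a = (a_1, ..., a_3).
a = (-2, -2, 1)

Write a = (a_1, ..., a_3) in the standard basis. For each basis vector v_i, ℓ(v_i) = <v_i, a> is a linear equation in the a_j's. Collect the n equations into a matrix system V a = ℓ, where row i of V is v_i (expressed in the standard basis). Since V is invertible (lower-triangular with 1s on the diagonal, up to permutation), solve by back-substitution:
  V =
[[1, 0, 0],
 [0, -1, 1],
 [1, 1, 0]]
  V a = (-2, 3, -4)
Solving gives a = (-2, -2, 1).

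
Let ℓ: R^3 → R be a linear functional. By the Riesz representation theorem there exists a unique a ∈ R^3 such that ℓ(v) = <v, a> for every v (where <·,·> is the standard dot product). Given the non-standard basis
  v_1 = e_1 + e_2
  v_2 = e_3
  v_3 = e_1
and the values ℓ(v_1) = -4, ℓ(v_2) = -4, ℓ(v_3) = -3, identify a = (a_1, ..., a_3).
a = (-3, -1, -4)

Write a = (a_1, ..., a_3) in the standard basis. For each basis vector v_i, ℓ(v_i) = <v_i, a> is a linear equation in the a_j's. Collect the n equations into a matrix system V a = ℓ, where row i of V is v_i (expressed in the standard basis). Since V is invertible (lower-triangular with 1s on the diagonal, up to permutation), solve by back-substitution:
  V =
[[1, 1, 0],
 [0, 0, 1],
 [1, 0, 0]]
  V a = (-4, -4, -3)
Solving gives a = (-3, -1, -4).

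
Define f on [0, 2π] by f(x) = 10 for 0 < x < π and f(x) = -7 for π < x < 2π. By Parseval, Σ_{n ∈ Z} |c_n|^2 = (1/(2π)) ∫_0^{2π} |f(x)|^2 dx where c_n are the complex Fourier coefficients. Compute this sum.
Σ |c_n|^2 = 149/2

Parseval equates the L^2 energy of f (normalised by 1/(2π)) with the ℓ^2 sum of its Fourier coefficients: (1/(2π)) ∫_0^{2π} |f|^2 = Σ |c_n|^2.
Compute the left side: (1/(2π)) [∫_0^π 10^2 dx + ∫_π^{2π} (-7)^2 dx] = (1/(2π)) · (100π + 49π) = (100 + 49)/2 = 149/2.
So Σ_{n ∈ Z} |c_n|^2 = 149/2.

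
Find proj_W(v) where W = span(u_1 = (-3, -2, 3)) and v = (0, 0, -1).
proj_W(v) = (9/22, 3/11, -9/22)

Set up U = [u_1 | ... | u_1] ∈ R^(3×1). The projector onto W = col(U) is P = U (U^T U)^(-1) U^T.
Compute U^T U =
  [22],
and U^T v = (-3).
Solve U^T U · c = U^T v for the coefficients: c = (-3/22). The projection is proj_W(v) = U c.
Check: (v - proj_W(v)) · u_1 = 0  (should be 0).
Result: proj_W(v) = (9/22, 3/11, -9/22).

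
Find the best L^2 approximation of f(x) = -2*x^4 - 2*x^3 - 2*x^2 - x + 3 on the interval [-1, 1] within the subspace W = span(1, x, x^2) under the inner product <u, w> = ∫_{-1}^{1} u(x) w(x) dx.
g(x) = -26*x^2/7 - 11*x/5 + 111/35

The best approximation g ∈ W is the orthogonal projection of f onto W. Writing g = a_0 + a_1 x + a_2 x^2, the coefficients solve the normal equations G · a = b where
  G_{ij} = <φ_i, φ_j> and b_i = <f, φ_i>, with φ_0 = 1, φ_1 = x, φ_2 = x^2.
G =
  [2, 0, 2/3]
  [0, 2/3, 0]
  [2/3, 0, 2/5],
b = (58/15, -22/15, 22/35).
Solving gives a_0 = 111/35, a_1 = -11/5, a_2 = -26/7, so
  g(x) = -26*x^2/7 - 11*x/5 + 111/35.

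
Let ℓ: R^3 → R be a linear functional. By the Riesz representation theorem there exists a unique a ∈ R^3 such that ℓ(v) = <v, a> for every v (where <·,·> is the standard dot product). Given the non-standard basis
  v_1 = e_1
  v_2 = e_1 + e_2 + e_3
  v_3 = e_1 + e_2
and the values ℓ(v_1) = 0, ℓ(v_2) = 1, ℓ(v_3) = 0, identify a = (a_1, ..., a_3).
a = (0, 0, 1)

Write a = (a_1, ..., a_3) in the standard basis. For each basis vector v_i, ℓ(v_i) = <v_i, a> is a linear equation in the a_j's. Collect the n equations into a matrix system V a = ℓ, where row i of V is v_i (expressed in the standard basis). Since V is invertible (lower-triangular with 1s on the diagonal, up to permutation), solve by back-substitution:
  V =
[[1, 0, 0],
 [1, 1, 1],
 [1, 1, 0]]
  V a = (0, 1, 0)
Solving gives a = (0, 0, 1).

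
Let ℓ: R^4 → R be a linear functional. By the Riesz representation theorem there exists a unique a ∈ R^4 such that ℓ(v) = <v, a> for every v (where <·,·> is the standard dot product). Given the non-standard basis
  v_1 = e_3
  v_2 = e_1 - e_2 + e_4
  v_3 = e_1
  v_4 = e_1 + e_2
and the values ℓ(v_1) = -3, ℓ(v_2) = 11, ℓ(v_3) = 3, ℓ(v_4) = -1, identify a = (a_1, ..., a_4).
a = (3, -4, -3, 4)

Write a = (a_1, ..., a_4) in the standard basis. For each basis vector v_i, ℓ(v_i) = <v_i, a> is a linear equation in the a_j's. Collect the n equations into a matrix system V a = ℓ, where row i of V is v_i (expressed in the standard basis). Since V is invertible (lower-triangular with 1s on the diagonal, up to permutation), solve by back-substitution:
  V =
[[0, 0, 1, 0],
 [1, -1, 0, 1],
 [1, 0, 0, 0],
 [1, 1, 0, 0]]
  V a = (-3, 11, 3, -1)
Solving gives a = (3, -4, -3, 4).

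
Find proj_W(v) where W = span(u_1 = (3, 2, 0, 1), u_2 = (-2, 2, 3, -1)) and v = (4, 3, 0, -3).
proj_W(v) = (701/243, 664/243, 59/81, 214/243)

Set up U = [u_1 | ... | u_2] ∈ R^(4×2). The projector onto W = col(U) is P = U (U^T U)^(-1) U^T.
Compute U^T U =
  [14, -3]
  [-3, 18],
and U^T v = (15, 1).
Solve U^T U · c = U^T v for the coefficients: c = (91/81, 59/243). The projection is proj_W(v) = U c.
Check: (v - proj_W(v)) · u_1 = 0  (should be 0).
Check: (v - proj_W(v)) · u_2 = 0  (should be 0).
Result: proj_W(v) = (701/243, 664/243, 59/81, 214/243).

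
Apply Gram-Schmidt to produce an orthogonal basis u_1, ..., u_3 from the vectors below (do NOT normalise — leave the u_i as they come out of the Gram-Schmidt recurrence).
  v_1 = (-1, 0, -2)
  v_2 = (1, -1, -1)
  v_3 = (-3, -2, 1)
Orthogonal basis:
  u_1 = (-1, 0, -2)
  u_2 = (6/5, -1, -3/5)
  u_3 = (-13/7, -39/14, 13/14)

Apply the Gram-Schmidt recurrence
  u_1 = v_1
  u_i = v_i − Σ_{j<i} ((v_i · u_j) / (u_j · u_j)) · u_j.

Step by step this gives:
  u_1 = (-1, 0, -2)
  u_2 = (6/5, -1, -3/5)
  u_3 = (-13/7, -39/14, 13/14)

Orthogonality check:
  u_2 · u_1 = 0 (should be 0)
  u_3 · u_1 = 0 (should be 0)
  u_3 · u_2 = 0 (should be 0)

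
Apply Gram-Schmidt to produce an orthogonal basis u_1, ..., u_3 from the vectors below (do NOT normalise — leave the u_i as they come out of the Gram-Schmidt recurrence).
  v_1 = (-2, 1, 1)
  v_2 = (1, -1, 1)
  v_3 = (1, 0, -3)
Orthogonal basis:
  u_1 = (-2, 1, 1)
  u_2 = (1/3, -2/3, 4/3)
  u_3 = (-1/7, -3/14, -1/14)

Apply the Gram-Schmidt recurrence
  u_1 = v_1
  u_i = v_i − Σ_{j<i} ((v_i · u_j) / (u_j · u_j)) · u_j.

Step by step this gives:
  u_1 = (-2, 1, 1)
  u_2 = (1/3, -2/3, 4/3)
  u_3 = (-1/7, -3/14, -1/14)

Orthogonality check:
  u_2 · u_1 = 0 (should be 0)
  u_3 · u_1 = 0 (should be 0)
  u_3 · u_2 = 0 (should be 0)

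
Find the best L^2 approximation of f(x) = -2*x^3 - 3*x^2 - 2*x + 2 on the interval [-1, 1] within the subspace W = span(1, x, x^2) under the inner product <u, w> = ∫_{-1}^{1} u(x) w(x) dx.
g(x) = -3*x^2 - 16*x/5 + 2

The best approximation g ∈ W is the orthogonal projection of f onto W. Writing g = a_0 + a_1 x + a_2 x^2, the coefficients solve the normal equations G · a = b where
  G_{ij} = <φ_i, φ_j> and b_i = <f, φ_i>, with φ_0 = 1, φ_1 = x, φ_2 = x^2.
G =
  [2, 0, 2/3]
  [0, 2/3, 0]
  [2/3, 0, 2/5],
b = (2, -32/15, 2/15).
Solving gives a_0 = 2, a_1 = -16/5, a_2 = -3, so
  g(x) = -3*x^2 - 16*x/5 + 2.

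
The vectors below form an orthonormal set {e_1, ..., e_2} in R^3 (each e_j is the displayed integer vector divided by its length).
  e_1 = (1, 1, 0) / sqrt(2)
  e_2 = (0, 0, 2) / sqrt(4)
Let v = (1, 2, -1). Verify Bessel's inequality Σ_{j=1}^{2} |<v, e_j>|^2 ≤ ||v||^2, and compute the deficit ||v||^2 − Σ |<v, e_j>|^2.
Σ |<v, e_j>|^2 = 11/2; ||v||^2 = 6; deficit = 1/2

Write each e_j = u_j / sqrt(<u_j, u_j>) where u_j is the displayed integer vector. Then <v, e_j> = <v, u_j> / sqrt(<u_j, u_j>), so |<v, e_j>|^2 = <v, u_j>^2 / <u_j, u_j>.
Coefficients: <v, e_1> = 3/sqrt(2), <v, e_2> = -2/sqrt(4).
Square and sum: Σ |<v, e_j>|^2 = 11/2.
Compute ||v||^2 = v·v = 6.
Deficit = 6 − 11/2 = 1/2 ≥ 0, confirming Bessel's inequality. (The deficit equals ||v − Σ <v,e_j> e_j||^2, the squared distance from v to span{e_j}.)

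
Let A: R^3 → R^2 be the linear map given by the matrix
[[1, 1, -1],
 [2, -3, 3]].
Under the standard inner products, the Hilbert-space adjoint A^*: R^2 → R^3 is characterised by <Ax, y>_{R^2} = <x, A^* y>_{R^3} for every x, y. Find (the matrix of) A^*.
A^* = A^T =
[[1, 2],
 [1, -3],
 [-1, 3]]

For real matrices with standard dot products, the defining identity <Ax, y> = <x, A^* y> gives (Ax)^T y = x^T (A^*) y, i.e. x^T A^T y = x^T (A^*) y. Since this holds for all x, y, we must have A^* = A^T. Therefore
A^* =
[[1, 2],
 [1, -3],
 [-1, 3]].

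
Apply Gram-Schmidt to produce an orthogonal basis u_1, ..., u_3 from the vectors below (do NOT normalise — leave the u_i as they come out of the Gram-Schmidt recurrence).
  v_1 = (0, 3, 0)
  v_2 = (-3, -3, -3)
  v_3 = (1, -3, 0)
Orthogonal basis:
  u_1 = (0, 3, 0)
  u_2 = (-3, 0, -3)
  u_3 = (1/2, 0, -1/2)

Apply the Gram-Schmidt recurrence
  u_1 = v_1
  u_i = v_i − Σ_{j<i} ((v_i · u_j) / (u_j · u_j)) · u_j.

Step by step this gives:
  u_1 = (0, 3, 0)
  u_2 = (-3, 0, -3)
  u_3 = (1/2, 0, -1/2)

Orthogonality check:
  u_2 · u_1 = 0 (should be 0)
  u_3 · u_1 = 0 (should be 0)
  u_3 · u_2 = 0 (should be 0)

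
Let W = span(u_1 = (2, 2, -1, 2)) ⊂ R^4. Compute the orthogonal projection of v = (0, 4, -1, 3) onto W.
proj_W(v) = (30/13, 30/13, -15/13, 30/13)

Set up U = [u_1 | ... | u_1] ∈ R^(4×1). The projector onto W = col(U) is P = U (U^T U)^(-1) U^T.
Compute U^T U =
  [13],
and U^T v = (15).
Solve U^T U · c = U^T v for the coefficients: c = (15/13). The projection is proj_W(v) = U c.
Check: (v - proj_W(v)) · u_1 = 0  (should be 0).
Result: proj_W(v) = (30/13, 30/13, -15/13, 30/13).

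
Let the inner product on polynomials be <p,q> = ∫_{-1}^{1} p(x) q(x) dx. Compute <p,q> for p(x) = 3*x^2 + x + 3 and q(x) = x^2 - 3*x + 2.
<p,q> = 86/5

Expand the product: p(x)·q(x) = 3*x^4 - 8*x^3 + 6*x^2 - 7*x + 6.
∫_{-1}^{1} of each monomial x^k gives [2/(k+1) if k even, 0 if k odd]. Integrating term-by-term (or equivalently evaluating the antiderivative F(x) = 3*x^5/5 - 2*x^4 + 2*x^3 - 7*x^2/2 + 6*x at the endpoints):
  F(1) − F(−1) = 31/10 − (-141/10) = 86/5.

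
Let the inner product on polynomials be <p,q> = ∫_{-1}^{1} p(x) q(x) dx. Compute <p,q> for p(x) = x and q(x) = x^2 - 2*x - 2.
<p,q> = -4/3

Expand the product: p(x)·q(x) = x^3 - 2*x^2 - 2*x.
∫_{-1}^{1} of each monomial x^k gives [2/(k+1) if k even, 0 if k odd]. Integrating term-by-term (or equivalently evaluating the antiderivative F(x) = x^4/4 - 2*x^3/3 - x^2 at the endpoints):
  F(1) − F(−1) = -17/12 − (-1/12) = -4/3.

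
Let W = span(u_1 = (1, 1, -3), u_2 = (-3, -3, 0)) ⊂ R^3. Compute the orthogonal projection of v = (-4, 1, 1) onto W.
proj_W(v) = (-3/2, -3/2, 1)

Set up U = [u_1 | ... | u_2] ∈ R^(3×2). The projector onto W = col(U) is P = U (U^T U)^(-1) U^T.
Compute U^T U =
  [11, -6]
  [-6, 18],
and U^T v = (-6, 9).
Solve U^T U · c = U^T v for the coefficients: c = (-1/3, 7/18). The projection is proj_W(v) = U c.
Check: (v - proj_W(v)) · u_1 = 0  (should be 0).
Check: (v - proj_W(v)) · u_2 = 0  (should be 0).
Result: proj_W(v) = (-3/2, -3/2, 1).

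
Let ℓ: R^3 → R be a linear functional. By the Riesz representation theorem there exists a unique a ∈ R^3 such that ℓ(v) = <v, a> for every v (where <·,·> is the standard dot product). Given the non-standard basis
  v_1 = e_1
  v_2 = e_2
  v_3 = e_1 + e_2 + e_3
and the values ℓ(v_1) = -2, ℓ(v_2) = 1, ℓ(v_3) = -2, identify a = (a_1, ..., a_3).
a = (-2, 1, -1)

Write a = (a_1, ..., a_3) in the standard basis. For each basis vector v_i, ℓ(v_i) = <v_i, a> is a linear equation in the a_j's. Collect the n equations into a matrix system V a = ℓ, where row i of V is v_i (expressed in the standard basis). Since V is invertible (lower-triangular with 1s on the diagonal, up to permutation), solve by back-substitution:
  V =
[[1, 0, 0],
 [0, 1, 0],
 [1, 1, 1]]
  V a = (-2, 1, -2)
Solving gives a = (-2, 1, -1).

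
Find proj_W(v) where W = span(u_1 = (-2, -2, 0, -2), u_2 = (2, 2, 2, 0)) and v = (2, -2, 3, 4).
proj_W(v) = (7/5, 7/5, 1/5, 6/5)

Set up U = [u_1 | ... | u_2] ∈ R^(4×2). The projector onto W = col(U) is P = U (U^T U)^(-1) U^T.
Compute U^T U =
  [12, -8]
  [-8, 12],
and U^T v = (-8, 6).
Solve U^T U · c = U^T v for the coefficients: c = (-3/5, 1/10). The projection is proj_W(v) = U c.
Check: (v - proj_W(v)) · u_1 = 0  (should be 0).
Check: (v - proj_W(v)) · u_2 = 0  (should be 0).
Result: proj_W(v) = (7/5, 7/5, 1/5, 6/5).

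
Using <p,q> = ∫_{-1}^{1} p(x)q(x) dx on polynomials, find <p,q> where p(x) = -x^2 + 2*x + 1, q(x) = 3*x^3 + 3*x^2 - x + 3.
<p,q> = 88/15

Expand the product: p(x)·q(x) = -3*x^5 + 3*x^4 + 10*x^3 - 2*x^2 + 5*x + 3.
∫_{-1}^{1} of each monomial x^k gives [2/(k+1) if k even, 0 if k odd]. Integrating term-by-term (or equivalently evaluating the antiderivative F(x) = -x^6/2 + 3*x^5/5 + 5*x^4/2 - 2*x^3/3 + 5*x^2/2 + 3*x at the endpoints):
  F(1) − F(−1) = 223/30 − (47/30) = 88/15.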